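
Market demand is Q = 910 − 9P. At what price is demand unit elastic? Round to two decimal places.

50.56

For linear demand Q = a − bP, E = −bP/(a − bP). |E| = 1 ⇒ bP = a − bP ⇒ P = a/(2b).
P = 910/(2·9) ≈ 50.56.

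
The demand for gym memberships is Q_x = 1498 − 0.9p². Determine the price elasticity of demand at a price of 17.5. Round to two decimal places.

-0.45

At p = 17.5, Q_x = 1222.375.
dQ_x/dp = −2·0.9·p = −31.5.
Point elasticity E = (dQ_x/dp)·(p/Q_x) = -31.5 × 17.5/1222.375 ≈ -0.45.
|E| < 1, so demand is inelastic at this price.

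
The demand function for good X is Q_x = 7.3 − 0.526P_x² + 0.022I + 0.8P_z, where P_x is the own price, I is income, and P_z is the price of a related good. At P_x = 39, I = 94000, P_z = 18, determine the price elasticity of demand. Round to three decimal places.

-1.241

At the given point, Q_x = 7.3 − 0.526(39)² + 0.022(94000) + 0.8(18) = 7.3 − 800.046 + 2068 + 14.4 = 1289.654.
∂Q_x/∂P_x = −2·0.526·P_x = -41.028, so E_p = -41.028·(39/1289.654) ≈ -1.241.
|E_p| > 1: demand is elastic.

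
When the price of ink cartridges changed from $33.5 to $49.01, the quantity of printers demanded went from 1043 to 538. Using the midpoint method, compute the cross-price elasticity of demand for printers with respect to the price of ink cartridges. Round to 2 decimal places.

%ΔQ_x = (538 − 1043)/[(1043+538)/2] = -505/790.5 ≈ -0.6388.
%ΔP_y = (49.01 − 33.5)/[(33.5+49.01)/2] ≈ 0.3760.
E_xy = -0.6388/0.3760 ≈ -1.70.
E_xy < 0, so printers and ink cartridges are complements.

-1.70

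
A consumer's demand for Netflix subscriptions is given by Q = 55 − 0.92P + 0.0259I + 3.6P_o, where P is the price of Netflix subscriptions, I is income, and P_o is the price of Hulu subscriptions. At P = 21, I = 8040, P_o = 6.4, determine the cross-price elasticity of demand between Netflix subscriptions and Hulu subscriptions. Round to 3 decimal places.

First evaluate Q: 55 − 0.92(21) + 0.0259(8040) + 3.6(6.4) = 55 − 19.32 + 208.236 + 23.04 = 266.956.
∂Q/∂P_o = +3.6, so E_xy = 3.6·(6.4/266.956) ≈ 0.086.
E_xy > 0: the goods are substitutes.

0.086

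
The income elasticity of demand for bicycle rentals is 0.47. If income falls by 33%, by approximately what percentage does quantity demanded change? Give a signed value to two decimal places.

%ΔQ ≈ E × %ΔI = (0.47) × (-33%) = -15.51%.

-15.51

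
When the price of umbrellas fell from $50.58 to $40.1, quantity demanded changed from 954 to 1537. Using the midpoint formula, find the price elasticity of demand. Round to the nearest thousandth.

%Δq = (1537 − 954)/[(954 + 1537)/2] = 583/1245.5 ≈ 0.4681.
%Δp = (40.1 − 50.58)/[(50.58 + 40.1)/2] = -10.48/45.34 ≈ -0.2311.
Arc elasticity E = %Δq/%Δp ≈ 0.4681/-0.2311 ≈ -2.025.
|E| > 1: demand is elastic over this range.

-2.025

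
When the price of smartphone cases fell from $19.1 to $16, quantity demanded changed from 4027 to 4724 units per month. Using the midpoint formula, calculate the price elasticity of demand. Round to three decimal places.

-0.902

%Δq = (4724 − 4027)/[(4027 + 4724)/2] = 697/4375.5 ≈ 0.1593.
%ΔP = (16 − 19.1)/[(19.1 + 16)/2] = -3.1/17.55 ≈ -0.1766.
Arc elasticity E = %Δq/%ΔP ≈ 0.1593/-0.1766 ≈ -0.902.
|E| < 1: demand is inelastic over this range.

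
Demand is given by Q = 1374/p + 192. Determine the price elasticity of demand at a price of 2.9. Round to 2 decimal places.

At p = 2.9, Q = 665.7931.
dQ/dp = −1374/p² = −163.3769.
Point elasticity E = (dQ/dp)·(p/Q) = -163.3769 × 2.9/665.7931 ≈ -0.71.
|E| < 1, so demand is inelastic at this price.

-0.71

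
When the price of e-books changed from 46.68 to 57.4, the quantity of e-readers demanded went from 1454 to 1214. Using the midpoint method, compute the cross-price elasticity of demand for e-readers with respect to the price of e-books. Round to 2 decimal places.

-0.87

%ΔQ_x = (1214 − 1454)/[(1454+1214)/2] = -240/1334 ≈ -0.1799.
%ΔP_y = (57.4 − 46.68)/[(46.68+57.4)/2] ≈ 0.2060.
E_xy = -0.1799/0.2060 ≈ -0.87.
E_xy < 0, so e-readers and e-books are complements.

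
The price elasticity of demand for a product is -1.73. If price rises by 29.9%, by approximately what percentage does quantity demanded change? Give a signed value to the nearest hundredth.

%ΔQ ≈ E × %ΔP = (-1.73) × (29.9%) ≈ -51.73%.

-51.73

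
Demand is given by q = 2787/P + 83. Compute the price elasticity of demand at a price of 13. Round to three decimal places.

-0.721

At P = 13, q = 297.3846.
dq/dP = −2787/P² = −16.4911.
Point elasticity E = (dq/dP)·(P/q) = -16.4911 × 13/297.3846 ≈ -0.721.
|E| < 1, so demand is inelastic at this price.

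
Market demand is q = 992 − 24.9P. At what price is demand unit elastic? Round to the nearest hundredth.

For linear demand q = a − bP, E = −bP/(a − bP). |E| = 1 ⇒ bP = a − bP ⇒ P = a/(2b).
P = 992/(2·24.9) ≈ 19.92.

19.92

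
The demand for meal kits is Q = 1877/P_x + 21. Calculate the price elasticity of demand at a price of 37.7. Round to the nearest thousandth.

-0.703

At P_x = 37.7, Q = 70.7878.
dQ/dP_x = −1877/P_x² = −1.3206.
Point elasticity E = (dQ/dP_x)·(P_x/Q) = -1.3206 × 37.7/70.7878 ≈ -0.703.
|E| < 1, so demand is inelastic at this price.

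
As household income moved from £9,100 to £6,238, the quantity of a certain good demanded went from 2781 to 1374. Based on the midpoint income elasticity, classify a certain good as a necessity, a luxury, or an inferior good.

luxury

%ΔQ = (1374 − 2781)/[(2781+1374)/2] = -1407/2077.5 ≈ -0.6773.
%ΔI = (6,238 − 9,100)/[(9,100+6,238)/2] = -2862/7669 ≈ -0.3732.
E_I = %ΔQ/%ΔI ≈ 1.815.
E_I > 1: normal good (luxury).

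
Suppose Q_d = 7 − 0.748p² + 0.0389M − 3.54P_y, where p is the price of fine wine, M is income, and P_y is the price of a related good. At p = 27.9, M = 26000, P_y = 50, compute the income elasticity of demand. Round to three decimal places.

Q_d = 7 − 0.748(27.9)² + 0.0389(26000) − 3.54(50) = 7 − 582.2507 + 1011.4 − 177 = 259.1493.
∂Q_d/∂M = +0.0389, so E_I = 0.0389·(26000/259.1493) ≈ 3.903.
E_I > 1: normal good (luxury).

3.903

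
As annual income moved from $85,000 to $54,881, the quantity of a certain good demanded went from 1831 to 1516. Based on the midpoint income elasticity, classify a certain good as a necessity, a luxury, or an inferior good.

necessity

%ΔQ = (1516 − 1831)/[(1831+1516)/2] = -315/1673.5 ≈ -0.1882.
%ΔM = (54,881 − 85,000)/[(85,000+54,881)/2] = -30119/69940.5 ≈ -0.4306.
E_I = %ΔQ/%ΔM ≈ 0.437.
E_I ∈ (0,1): normal good (necessity).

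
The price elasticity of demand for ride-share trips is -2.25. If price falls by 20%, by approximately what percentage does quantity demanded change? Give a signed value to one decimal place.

%ΔQ ≈ E × %ΔP = (-2.25) × (-20%) = 45.0%.

45.0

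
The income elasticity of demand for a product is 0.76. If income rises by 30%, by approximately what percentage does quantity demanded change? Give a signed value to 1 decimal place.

%ΔQ ≈ E × %ΔI = (0.76) × (30%) = 22.8%.

22.8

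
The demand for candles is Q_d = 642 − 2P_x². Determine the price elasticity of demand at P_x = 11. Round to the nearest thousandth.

At P_x = 11, Q_d = 400.
dQ_d/dP_x = −2·2·P_x = −44.
Point elasticity E = (dQ_d/dP_x)·(P_x/Q_d) = -44 × 11/400 ≈ -1.210.
|E| > 1, so demand is elastic at this price.

-1.210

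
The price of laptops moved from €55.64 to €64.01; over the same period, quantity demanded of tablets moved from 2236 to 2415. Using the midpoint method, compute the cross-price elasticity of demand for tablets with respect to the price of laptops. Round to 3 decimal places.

0.550

%ΔQ_x = (2415 − 2236)/[(2236+2415)/2] = 179/2325.5 ≈ 0.0770.
%ΔP_y = (64.01 − 55.64)/[(55.64+64.01)/2] ≈ 0.1399.
E_xy = 0.0770/0.1399 ≈ 0.550.
E_xy > 0, so tablets and laptops are substitutes.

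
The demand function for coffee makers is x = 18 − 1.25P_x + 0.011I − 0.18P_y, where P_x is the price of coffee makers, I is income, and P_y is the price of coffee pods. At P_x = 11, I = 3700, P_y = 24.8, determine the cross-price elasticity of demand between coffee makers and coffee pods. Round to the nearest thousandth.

-0.110

At the given point, x = 18 − 1.25(11) + 0.011(3700) − 0.18(24.8) = 18 − 13.75 + 40.7 − 4.464 = 40.486.
∂x/∂P_y = −0.18, so E_xy = -0.18·(24.8/40.486) ≈ -0.110.
E_xy < 0: the goods are complements.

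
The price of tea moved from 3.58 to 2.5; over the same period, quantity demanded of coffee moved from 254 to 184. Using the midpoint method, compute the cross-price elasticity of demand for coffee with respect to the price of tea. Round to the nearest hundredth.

%ΔQ_x = (184 − 254)/[(254+184)/2] = -70/219 ≈ -0.3196.
%ΔP_y = (2.5 − 3.58)/[(3.58+2.5)/2] ≈ -0.3553.
E_xy = -0.3196/-0.3553 ≈ 0.90.
E_xy > 0, so coffee and tea are substitutes.

0.90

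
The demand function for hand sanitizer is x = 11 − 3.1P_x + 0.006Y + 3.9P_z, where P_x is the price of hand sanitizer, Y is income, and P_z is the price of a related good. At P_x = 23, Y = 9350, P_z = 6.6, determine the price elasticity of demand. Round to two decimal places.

-3.31

First evaluate x: 11 − 3.1(23) + 0.006(9350) + 3.9(6.6) = 11 − 71.3 + 56.1 + 25.74 = 21.54.
∂x/∂P_x = −3.1, so E_p = (−3.1)·(23/21.54) ≈ -3.31.
|E_p| > 1: demand is elastic.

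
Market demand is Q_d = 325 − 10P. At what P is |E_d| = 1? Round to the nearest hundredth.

16.25

For linear demand Q_d = a − bP, E = −bP/(a − bP). |E| = 1 ⇒ bP = a − bP ⇒ P = a/(2b).
P = 325/(2·10) = 16.25.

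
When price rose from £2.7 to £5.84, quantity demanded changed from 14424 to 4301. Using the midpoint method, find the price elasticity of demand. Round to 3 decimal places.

-1.470

%Δq = (4301 − 14424)/[(14424 + 4301)/2] = -10123/9362.5 ≈ -1.0812.
%Δp = (5.84 − 2.7)/[(2.7 + 5.84)/2] = 3.14/4.27 ≈ 0.7354.
Arc elasticity E = %Δq/%Δp ≈ -1.0812/0.7354 ≈ -1.470.
|E| > 1: demand is elastic over this range.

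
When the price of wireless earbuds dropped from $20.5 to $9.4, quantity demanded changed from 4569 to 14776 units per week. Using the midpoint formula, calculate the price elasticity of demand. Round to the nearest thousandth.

%ΔQ = (14776 − 4569)/[(4569 + 14776)/2] = 10207/9672.5 ≈ 1.0553.
%Δp = (9.4 − 20.5)/[(20.5 + 9.4)/2] = -11.1/14.95 ≈ -0.7425.
Arc elasticity E = %ΔQ/%Δp ≈ 1.0553/-0.7425 ≈ -1.421.
|E| > 1: demand is elastic over this range.

-1.421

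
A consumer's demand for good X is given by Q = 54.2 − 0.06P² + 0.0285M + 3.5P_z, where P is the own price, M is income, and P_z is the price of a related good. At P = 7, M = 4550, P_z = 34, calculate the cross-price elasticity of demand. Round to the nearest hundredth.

Substituting, Q = 54.2 − 0.06(7)² + 0.0285(4550) + 3.5(34) = 54.2 − 2.94 + 129.675 + 119 = 299.935.
∂Q/∂P_z = +3.5, so E_xy = 3.5·(34/299.935) ≈ 0.40.
E_xy > 0: the goods are substitutes.

0.40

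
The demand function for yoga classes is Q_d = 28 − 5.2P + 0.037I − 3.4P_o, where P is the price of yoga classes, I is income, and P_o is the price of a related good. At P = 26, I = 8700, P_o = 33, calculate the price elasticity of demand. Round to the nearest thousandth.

-1.319

Substituting, Q_d = 28 − 5.2(26) + 0.037(8700) − 3.4(33) = 28 − 135.2 + 321.9 − 112.2 = 102.5.
∂Q_d/∂P = −5.2, so E_p = (−5.2)·(26/102.5) ≈ -1.319.
|E_p| > 1: demand is elastic.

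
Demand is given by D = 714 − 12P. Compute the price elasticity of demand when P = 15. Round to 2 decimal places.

-0.34

At P = 15, D = 534.
dD/dP = −12.
Point elasticity E = (dD/dP)·(P/D) = -12 × 15/534 ≈ -0.34.
|E| < 1, so demand is inelastic at this price.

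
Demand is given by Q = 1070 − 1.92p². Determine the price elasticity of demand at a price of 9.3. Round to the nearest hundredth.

-0.37

At p = 9.3, Q = 903.9392.
dQ/dp = −2·1.92·p = −35.712.
Point elasticity E = (dQ/dp)·(p/Q) = -35.712 × 9.3/903.9392 ≈ -0.37.
|E| < 1, so demand is inelastic at this price.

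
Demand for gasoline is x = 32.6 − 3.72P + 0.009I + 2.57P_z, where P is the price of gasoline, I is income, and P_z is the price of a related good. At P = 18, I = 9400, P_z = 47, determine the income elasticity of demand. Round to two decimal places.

Evaluating quantity at (P, I, P_z) gives x = 32.6 − 3.72(18) + 0.009(9400) + 2.57(47) = 32.6 − 66.96 + 84.6 + 120.79 = 171.03.
∂x/∂I = +0.009, so E_I = 0.009·(9400/171.03) ≈ 0.49.
E_I ∈ (0,1): normal good (necessity).

0.49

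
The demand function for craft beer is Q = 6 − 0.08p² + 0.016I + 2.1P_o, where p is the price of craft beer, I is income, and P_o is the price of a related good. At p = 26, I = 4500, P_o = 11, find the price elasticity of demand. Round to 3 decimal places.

Substituting, Q = 6 − 0.08(26)² + 0.016(4500) + 2.1(11) = 6 − 54.08 + 72 + 23.1 = 47.02.
∂Q/∂p = −2·0.08·p = -4.16, so E_p = -4.16·(26/47.02) ≈ -2.300.
|E_p| > 1: demand is elastic.

-2.300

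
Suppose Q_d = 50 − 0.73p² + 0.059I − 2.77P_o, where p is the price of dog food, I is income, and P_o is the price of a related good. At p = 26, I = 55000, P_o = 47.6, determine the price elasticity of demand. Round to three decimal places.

-0.370

Evaluating quantity at (p, I, P_o) gives Q_d = 50 − 0.73(26)² + 0.059(55000) − 2.77(47.6) = 50 − 493.48 + 3245 − 131.852 = 2669.668.
∂Q_d/∂p = −2·0.73·p = -37.96, so E_p = -37.96·(26/2669.668) ≈ -0.370.
|E_p| < 1: demand is inelastic.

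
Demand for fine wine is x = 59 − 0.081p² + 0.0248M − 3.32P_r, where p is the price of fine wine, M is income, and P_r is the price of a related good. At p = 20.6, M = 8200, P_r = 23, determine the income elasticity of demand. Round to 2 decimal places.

Evaluating quantity at (p, M, P_r) gives x = 59 − 0.081(20.6)² + 0.0248(8200) − 3.32(23) = 59 − 34.3732 + 203.36 − 76.36 = 151.6268.
∂x/∂M = +0.0248, so E_I = 0.0248·(8200/151.6268) ≈ 1.34.
E_I > 1: normal good (luxury).

1.34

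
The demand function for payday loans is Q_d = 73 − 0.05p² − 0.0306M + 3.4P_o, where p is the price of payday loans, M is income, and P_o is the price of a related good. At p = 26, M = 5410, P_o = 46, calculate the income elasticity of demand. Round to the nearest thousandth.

-5.508

Q_d = 73 − 0.05(26)² − 0.0306(5410) + 3.4(46) = 73 − 33.8 − 165.546 + 156.4 = 30.054.
∂Q_d/∂M = −0.0306, so E_I = -0.0306·(5410/30.054) ≈ -5.508.
E_I < 0: inferior good.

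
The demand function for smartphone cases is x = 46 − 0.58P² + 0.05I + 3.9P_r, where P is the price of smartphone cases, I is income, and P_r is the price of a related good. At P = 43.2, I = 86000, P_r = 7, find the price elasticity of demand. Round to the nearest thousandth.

x = 46 − 0.58(43.2)² + 0.05(86000) + 3.9(7) = 46 − 1082.4192 + 4300 + 27.3 = 3290.8808.
∂x/∂P = −2·0.58·P = -50.112, so E_p = -50.112·(43.2/3290.8808) ≈ -0.658.
|E_p| < 1: demand is inelastic.

-0.658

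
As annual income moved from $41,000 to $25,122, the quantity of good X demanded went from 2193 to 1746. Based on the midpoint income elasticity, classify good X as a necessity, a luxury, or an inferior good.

necessity

%ΔQ = (1746 − 2193)/[(2193+1746)/2] = -447/1969.5 ≈ -0.2270.
%ΔI = (25,122 − 41,000)/[(41,000+25,122)/2] = -15878/33061 ≈ -0.4803.
E_I = %ΔQ/%ΔI ≈ 0.473.
E_I ∈ (0,1): normal good (necessity).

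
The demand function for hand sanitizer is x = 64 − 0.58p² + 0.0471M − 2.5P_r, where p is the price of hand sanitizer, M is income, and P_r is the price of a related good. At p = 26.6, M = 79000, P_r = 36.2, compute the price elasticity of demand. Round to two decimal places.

First evaluate x: 64 − 0.58(26.6)² + 0.0471(79000) − 2.5(36.2) = 64 − 410.3848 + 3720.9 − 90.5 = 3284.0152.
∂x/∂p = −2·0.58·p = -30.856, so E_p = -30.856·(26.6/3284.0152) ≈ -0.25.
|E_p| < 1: demand is inelastic.

-0.25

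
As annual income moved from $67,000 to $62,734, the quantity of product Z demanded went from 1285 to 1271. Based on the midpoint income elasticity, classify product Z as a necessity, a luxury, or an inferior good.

%ΔQ = (1271 − 1285)/[(1285+1271)/2] = -14/1278 ≈ -0.0110.
%ΔI = (62,734 − 67,000)/[(67,000+62,734)/2] = -4266/64867 ≈ -0.0658.
E_I = %ΔQ/%ΔI ≈ 0.167.
E_I ∈ (0,1): normal good (necessity).

necessity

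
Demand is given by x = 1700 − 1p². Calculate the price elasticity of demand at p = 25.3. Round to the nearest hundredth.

-1.21

At p = 25.3, x = 1059.91.
dx/dp = −2·1·p = −50.6.
Point elasticity E = (dx/dp)·(p/x) = -50.6 × 25.3/1059.91 ≈ -1.21.
|E| > 1, so demand is elastic at this price.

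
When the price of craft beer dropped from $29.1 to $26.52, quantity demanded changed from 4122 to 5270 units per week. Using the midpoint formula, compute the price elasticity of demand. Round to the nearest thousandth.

-2.635

%ΔQ = (5270 − 4122)/[(4122 + 5270)/2] = 1148/4696 ≈ 0.2445.
%Δp = (26.52 − 29.1)/[(29.1 + 26.52)/2] = -2.58/27.81 ≈ -0.0928.
Arc elasticity E = %ΔQ/%Δp ≈ 0.2445/-0.0928 ≈ -2.635.
|E| > 1: demand is elastic over this range.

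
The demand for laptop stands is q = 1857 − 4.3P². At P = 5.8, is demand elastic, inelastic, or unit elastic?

At P = 5.8, q = 1712.348.
dq/dP = −2·4.3·P = −49.88.
Point elasticity E = (dq/dP)·(P/q) = -49.88 × 5.8/1712.348 ≈ -0.169.
|E| ≈ 0.169 < 1, so demand is inelastic.

inelastic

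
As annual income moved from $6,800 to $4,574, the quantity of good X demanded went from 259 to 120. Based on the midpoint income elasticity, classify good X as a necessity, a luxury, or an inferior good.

%ΔQ = (120 − 259)/[(259+120)/2] = -139/189.5 ≈ -0.7335.
%ΔM = (4,574 − 6,800)/[(6,800+4,574)/2] = -2226/5687 ≈ -0.3914.
E_I = %ΔQ/%ΔM ≈ 1.874.
E_I > 1: normal good (luxury).

luxury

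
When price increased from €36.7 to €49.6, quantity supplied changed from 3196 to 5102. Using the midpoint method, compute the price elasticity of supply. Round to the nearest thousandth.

%Δq = (5102 − 3196)/[(3196 + 5102)/2] = 1906/4149 ≈ 0.4594.
%ΔP = (49.6 − 36.7)/[(36.7 + 49.6)/2] = 12.9/43.15 ≈ 0.2990.
Arc elasticity E = %Δq/%ΔP ≈ 0.4594/0.2990 ≈ 1.537.
|E| > 1: supply is elastic over this range.

1.537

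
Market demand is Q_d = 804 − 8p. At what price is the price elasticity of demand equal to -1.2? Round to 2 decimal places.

54.82

Set −bp/(a − bp) = −1.2 ⇒ bp = 1.2(a − bp) ⇒ bp(1+1.2) = 1.2·a.
p = 1.2·804/(8·2.2) ≈ 54.82.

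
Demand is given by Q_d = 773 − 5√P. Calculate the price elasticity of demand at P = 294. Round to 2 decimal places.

At P = 294, Q_d = 687.2679.
dQ_d/dP = −5/(2√P) = −5/(2·17.1464).
Point elasticity E = (dQ_d/dP)·(P/Q_d) = -0.1458 × 294/687.2679 ≈ -0.06.
|E| < 1, so demand is inelastic at this price.

-0.06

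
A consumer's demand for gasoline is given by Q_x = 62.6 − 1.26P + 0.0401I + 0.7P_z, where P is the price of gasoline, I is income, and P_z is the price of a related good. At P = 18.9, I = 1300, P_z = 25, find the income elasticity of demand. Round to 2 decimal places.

Q_x = 62.6 − 1.26(18.9) + 0.0401(1300) + 0.7(25) = 62.6 − 23.814 + 52.13 + 17.5 = 108.416.
∂Q_x/∂I = +0.0401, so E_I = 0.0401·(1300/108.416) ≈ 0.48.
E_I ∈ (0,1): normal good (necessity).

0.48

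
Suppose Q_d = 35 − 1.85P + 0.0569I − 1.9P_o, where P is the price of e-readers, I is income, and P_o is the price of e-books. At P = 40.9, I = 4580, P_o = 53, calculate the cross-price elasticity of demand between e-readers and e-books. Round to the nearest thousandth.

-0.845

Q_d = 35 − 1.85(40.9) + 0.0569(4580) − 1.9(53) = 35 − 75.665 + 260.602 − 100.7 = 119.237.
∂Q_d/∂P_o = −1.9, so E_xy = -1.9·(53/119.237) ≈ -0.845.
E_xy < 0: the goods are complements.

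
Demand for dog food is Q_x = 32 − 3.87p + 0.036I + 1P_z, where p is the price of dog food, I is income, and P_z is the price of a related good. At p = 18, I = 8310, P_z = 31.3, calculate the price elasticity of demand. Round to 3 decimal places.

-0.238

First evaluate Q_x: 32 − 3.87(18) + 0.036(8310) + 1(31.3) = 32 − 69.66 + 299.16 + 31.3 = 292.8.
∂Q_x/∂p = −3.87, so E_p = (−3.87)·(18/292.8) ≈ -0.238.
|E_p| < 1: demand is inelastic.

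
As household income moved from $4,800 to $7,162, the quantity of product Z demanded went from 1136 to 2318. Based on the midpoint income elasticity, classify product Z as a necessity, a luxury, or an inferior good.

luxury

%ΔQ = (2318 − 1136)/[(1136+2318)/2] = 1182/1727 ≈ 0.6844.
%ΔM = (7,162 − 4,800)/[(4,800+7,162)/2] = 2362/5981 ≈ 0.3949.
E_I = %ΔQ/%ΔM ≈ 1.733.
E_I > 1: normal good (luxury).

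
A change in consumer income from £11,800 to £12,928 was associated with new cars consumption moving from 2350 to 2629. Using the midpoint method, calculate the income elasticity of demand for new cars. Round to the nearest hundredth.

1.23

%ΔQ = (2629 − 2350)/[(2350+2629)/2] = 279/2489.5 ≈ 0.1121.
%ΔI = (12,928 − 11,800)/[(11,800+12,928)/2] = 1128/12364 ≈ 0.0912.
E_I = %ΔQ/%ΔI ≈ 1.23.
E_I > 1: normal good (luxury).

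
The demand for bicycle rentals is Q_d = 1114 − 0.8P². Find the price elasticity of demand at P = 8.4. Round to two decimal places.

-0.11

At P = 8.4, Q_d = 1057.552.
dQ_d/dP = −2·0.8·P = −13.44.
Point elasticity E = (dQ_d/dP)·(P/Q_d) = -13.44 × 8.4/1057.552 ≈ -0.11.
|E| < 1, so demand is inelastic at this price.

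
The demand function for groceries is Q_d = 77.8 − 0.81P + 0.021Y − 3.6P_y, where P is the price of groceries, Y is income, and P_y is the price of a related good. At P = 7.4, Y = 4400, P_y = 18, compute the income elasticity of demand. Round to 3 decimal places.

At the given point, Q_d = 77.8 − 0.81(7.4) + 0.021(4400) − 3.6(18) = 77.8 − 5.994 + 92.4 − 64.8 = 99.406.
∂Q_d/∂Y = +0.021, so E_I = 0.021·(4400/99.406) ≈ 0.930.
E_I ∈ (0,1): normal good (necessity).

0.930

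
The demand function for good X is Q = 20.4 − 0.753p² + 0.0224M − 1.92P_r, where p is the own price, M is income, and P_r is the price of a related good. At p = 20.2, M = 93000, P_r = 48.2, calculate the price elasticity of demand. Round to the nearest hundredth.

-0.36

Substituting, Q = 20.4 − 0.753(20.2)² + 0.0224(93000) − 1.92(48.2) = 20.4 − 307.2541 + 2083.2 − 92.544 = 1703.8019.
∂Q/∂p = −2·0.753·p = -30.4212, so E_p = -30.4212·(20.2/1703.8019) ≈ -0.36.
|E_p| < 1: demand is inelastic.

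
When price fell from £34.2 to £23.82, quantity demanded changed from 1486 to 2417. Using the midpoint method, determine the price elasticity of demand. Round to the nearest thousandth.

-1.333

%Δq = (2417 − 1486)/[(1486 + 2417)/2] = 931/1951.5 ≈ 0.4771.
%ΔP = (23.82 − 34.2)/[(34.2 + 23.82)/2] = -10.38/29.01 ≈ -0.3578.
Arc elasticity E = %Δq/%ΔP ≈ 0.4771/-0.3578 ≈ -1.333.
|E| > 1: demand is elastic over this range.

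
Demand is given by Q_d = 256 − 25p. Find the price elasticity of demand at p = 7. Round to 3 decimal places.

-2.160

At p = 7, Q_d = 81.
dQ_d/dp = −25.
Point elasticity E = (dQ_d/dp)·(p/Q_d) = -25 × 7/81 ≈ -2.160.
|E| > 1, so demand is elastic at this price.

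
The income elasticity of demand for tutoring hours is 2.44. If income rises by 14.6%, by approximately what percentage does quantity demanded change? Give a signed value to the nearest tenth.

35.6

%ΔQ ≈ E × %ΔI = (2.44) × (14.6%) ≈ 35.6%.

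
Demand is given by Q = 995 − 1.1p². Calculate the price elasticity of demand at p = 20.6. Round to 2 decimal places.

-1.77

At p = 20.6, Q = 528.204.
dQ/dp = −2·1.1·p = −45.32.
Point elasticity E = (dQ/dp)·(p/Q) = -45.32 × 20.6/528.204 ≈ -1.77.
|E| > 1, so demand is elastic at this price.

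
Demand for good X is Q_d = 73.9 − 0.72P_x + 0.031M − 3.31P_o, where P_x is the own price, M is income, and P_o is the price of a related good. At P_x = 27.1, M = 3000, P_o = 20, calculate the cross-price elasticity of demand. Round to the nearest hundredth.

Q_d = 73.9 − 0.72(27.1) + 0.031(3000) − 3.31(20) = 73.9 − 19.512 + 93 − 66.2 = 81.188.
∂Q_d/∂P_o = −3.31, so E_xy = -3.31·(20/81.188) ≈ -0.82.
E_xy < 0: the goods are complements.

-0.82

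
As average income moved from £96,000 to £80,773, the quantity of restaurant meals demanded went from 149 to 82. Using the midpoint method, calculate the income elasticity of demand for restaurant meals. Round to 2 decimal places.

3.37

%ΔQ = (82 − 149)/[(149+82)/2] = -67/115.5 ≈ -0.5801.
%ΔI = (80,773 − 96,000)/[(96,000+80,773)/2] = -15227/88386.5 ≈ -0.1723.
E_I = %ΔQ/%ΔI ≈ 3.37.
E_I > 1: normal good (luxury).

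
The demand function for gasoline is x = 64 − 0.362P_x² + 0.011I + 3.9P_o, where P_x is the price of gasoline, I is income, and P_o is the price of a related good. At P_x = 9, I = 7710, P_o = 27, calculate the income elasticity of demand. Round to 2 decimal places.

0.38

x = 64 − 0.362(9)² + 0.011(7710) + 3.9(27) = 64 − 29.322 + 84.81 + 105.3 = 224.788.
∂x/∂I = +0.011, so E_I = 0.011·(7710/224.788) ≈ 0.38.
E_I ∈ (0,1): normal good (necessity).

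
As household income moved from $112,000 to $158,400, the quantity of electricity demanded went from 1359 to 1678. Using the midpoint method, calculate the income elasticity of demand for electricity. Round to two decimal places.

0.61

%ΔQ = (1678 − 1359)/[(1359+1678)/2] = 319/1518.5 ≈ 0.2101.
%ΔI = (158,400 − 112,000)/[(112,000+158,400)/2] = 46400/135200 ≈ 0.3432.
E_I = %ΔQ/%ΔI ≈ 0.61.
E_I ∈ (0,1): normal good (necessity).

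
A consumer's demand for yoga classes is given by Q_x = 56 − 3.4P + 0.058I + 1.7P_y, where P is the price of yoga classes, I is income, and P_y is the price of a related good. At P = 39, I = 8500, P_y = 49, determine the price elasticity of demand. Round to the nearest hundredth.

Q_x = 56 − 3.4(39) + 0.058(8500) + 1.7(49) = 56 − 132.6 + 493 + 83.3 = 499.7.
∂Q_x/∂P = −3.4, so E_p = (−3.4)·(39/499.7) ≈ -0.27.
|E_p| < 1: demand is inelastic.

-0.27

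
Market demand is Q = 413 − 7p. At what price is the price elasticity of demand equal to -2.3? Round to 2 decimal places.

Set −bp/(a − bp) = −2.3 ⇒ bp = 2.3(a − bp) ⇒ bp(1+2.3) = 2.3·a.
p = 2.3·413/(7·3.3) ≈ 41.12.

41.12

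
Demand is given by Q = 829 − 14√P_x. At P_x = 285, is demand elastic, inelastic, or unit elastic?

inelastic

At P_x = 285, Q = 592.6528.
dQ/dP_x = −14/(2√P_x) = −14/(2·16.8819).
Point elasticity E = (dQ/dP_x)·(P_x/Q) = -0.4146 × 285/592.6528 ≈ -0.199.
|E| ≈ 0.199 < 1, so demand is inelastic.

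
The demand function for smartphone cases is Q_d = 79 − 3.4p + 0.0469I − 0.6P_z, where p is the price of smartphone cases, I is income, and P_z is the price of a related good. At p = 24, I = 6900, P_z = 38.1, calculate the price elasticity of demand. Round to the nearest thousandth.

Substituting, Q_d = 79 − 3.4(24) + 0.0469(6900) − 0.6(38.1) = 79 − 81.6 + 323.61 − 22.86 = 298.15.
∂Q_d/∂p = −3.4, so E_p = (−3.4)·(24/298.15) ≈ -0.274.
|E_p| < 1: demand is inelastic.

-0.274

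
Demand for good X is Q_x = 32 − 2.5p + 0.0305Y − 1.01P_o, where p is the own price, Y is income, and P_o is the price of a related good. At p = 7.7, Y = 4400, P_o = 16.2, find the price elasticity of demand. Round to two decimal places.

-0.15

Evaluating quantity at (p, Y, P_o) gives Q_x = 32 − 2.5(7.7) + 0.0305(4400) − 1.01(16.2) = 32 − 19.25 + 134.2 − 16.362 = 130.588.
∂Q_x/∂p = −2.5, so E_p = (−2.5)·(7.7/130.588) ≈ -0.15.
|E_p| < 1: demand is inelastic.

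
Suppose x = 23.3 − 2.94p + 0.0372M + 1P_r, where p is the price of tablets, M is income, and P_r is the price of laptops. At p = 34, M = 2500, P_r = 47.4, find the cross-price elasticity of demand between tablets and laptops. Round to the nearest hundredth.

0.74

Evaluating quantity at (p, M, P_r) gives x = 23.3 − 2.94(34) + 0.0372(2500) + 1(47.4) = 23.3 − 99.96 + 93 + 47.4 = 63.74.
∂x/∂P_r = +1, so E_xy = 1·(47.4/63.74) ≈ 0.74.
E_xy > 0: the goods are substitutes.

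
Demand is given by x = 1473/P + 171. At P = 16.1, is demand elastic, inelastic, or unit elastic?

At P = 16.1, x = 262.4907.
dx/dP = −1473/P² = −5.6827.
Point elasticity E = (dx/dP)·(P/x) = -5.6827 × 16.1/262.4907 ≈ -0.349.
|E| ≈ 0.349 < 1, so demand is inelastic.

inelastic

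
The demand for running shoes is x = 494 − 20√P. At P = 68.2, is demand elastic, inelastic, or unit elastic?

inelastic

At P = 68.2, x = 328.8334.
dx/dP = −20/(2√P) = −20/(2·8.2583).
Point elasticity E = (dx/dP)·(P/x) = -1.2109 × 68.2/328.8334 ≈ -0.251.
|E| ≈ 0.251 < 1, so demand is inelastic.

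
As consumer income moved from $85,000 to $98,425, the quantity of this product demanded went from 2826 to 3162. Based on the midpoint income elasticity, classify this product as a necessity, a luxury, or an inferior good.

%ΔQ = (3162 − 2826)/[(2826+3162)/2] = 336/2994 ≈ 0.1122.
%ΔM = (98,425 − 85,000)/[(85,000+98,425)/2] = 13425/91712.5 ≈ 0.1464.
E_I = %ΔQ/%ΔM ≈ 0.767.
E_I ∈ (0,1): normal good (necessity).

necessity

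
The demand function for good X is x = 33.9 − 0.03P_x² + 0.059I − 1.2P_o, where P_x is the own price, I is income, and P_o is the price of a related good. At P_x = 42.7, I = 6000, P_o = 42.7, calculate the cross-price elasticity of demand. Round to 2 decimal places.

Evaluating quantity at (P_x, I, P_o) gives x = 33.9 − 0.03(42.7)² + 0.059(6000) − 1.2(42.7) = 33.9 − 54.6987 + 354 − 51.24 = 281.9613.
∂x/∂P_o = −1.2, so E_xy = -1.2·(42.7/281.9613) ≈ -0.18.
E_xy < 0: the goods are complements.

-0.18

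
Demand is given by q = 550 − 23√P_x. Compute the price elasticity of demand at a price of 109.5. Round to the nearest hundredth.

At P_x = 109.5, q = 309.3228.
dq/dP_x = −23/(2√P_x) = −23/(2·10.4642).
Point elasticity E = (dq/dP_x)·(P_x/q) = -1.099 × 109.5/309.3228 ≈ -0.39.
|E| < 1, so demand is inelastic at this price.

-0.39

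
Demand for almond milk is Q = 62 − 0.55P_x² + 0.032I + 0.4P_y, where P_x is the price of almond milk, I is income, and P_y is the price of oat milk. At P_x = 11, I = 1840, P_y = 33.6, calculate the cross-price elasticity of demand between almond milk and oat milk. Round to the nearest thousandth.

0.198

Evaluating quantity at (P_x, I, P_y) gives Q = 62 − 0.55(11)² + 0.032(1840) + 0.4(33.6) = 62 − 66.55 + 58.88 + 13.44 = 67.77.
∂Q/∂P_y = +0.4, so E_xy = 0.4·(33.6/67.77) ≈ 0.198.
E_xy > 0: the goods are substitutes.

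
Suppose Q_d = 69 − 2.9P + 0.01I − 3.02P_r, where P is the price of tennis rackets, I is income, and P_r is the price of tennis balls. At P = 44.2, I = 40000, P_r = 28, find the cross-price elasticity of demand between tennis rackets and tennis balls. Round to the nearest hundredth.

-0.33

First evaluate Q_d: 69 − 2.9(44.2) + 0.01(40000) − 3.02(28) = 69 − 128.18 + 400 − 84.56 = 256.26.
∂Q_d/∂P_r = −3.02, so E_xy = -3.02·(28/256.26) ≈ -0.33.
E_xy < 0: the goods are complements.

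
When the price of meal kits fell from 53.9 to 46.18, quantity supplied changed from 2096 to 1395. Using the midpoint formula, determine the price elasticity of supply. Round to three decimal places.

2.603

%Δq = (1395 − 2096)/[(2096 + 1395)/2] = -701/1745.5 ≈ -0.4016.
%Δp = (46.18 − 53.9)/[(53.9 + 46.18)/2] = -7.72/50.04 ≈ -0.1543.
Arc elasticity E = %Δq/%Δp ≈ -0.4016/-0.1543 ≈ 2.603.
|E| > 1: supply is elastic over this range.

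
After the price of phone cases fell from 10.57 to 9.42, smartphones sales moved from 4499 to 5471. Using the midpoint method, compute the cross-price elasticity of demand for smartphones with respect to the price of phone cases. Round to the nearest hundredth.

%ΔQ_x = (5471 − 4499)/[(4499+5471)/2] = 972/4985 ≈ 0.1950.
%ΔP_y = (9.42 − 10.57)/[(10.57+9.42)/2] ≈ -0.1151.
E_xy = 0.1950/-0.1151 ≈ -1.69.
E_xy < 0, so smartphones and phone cases are complements.

-1.69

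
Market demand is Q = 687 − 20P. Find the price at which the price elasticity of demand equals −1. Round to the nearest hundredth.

17.18

For linear demand Q = a − bP, E = −bP/(a − bP). |E| = 1 ⇒ bP = a − bP ⇒ P = a/(2b).
P = 687/(2·20) ≈ 17.18.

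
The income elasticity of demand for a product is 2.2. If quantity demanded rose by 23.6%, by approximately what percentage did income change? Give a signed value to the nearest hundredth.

%ΔQ ≈ E × %ΔI ⇒ %ΔI = %ΔQ / E = (23.6%)/(2.2) ≈ 10.73%.

10.73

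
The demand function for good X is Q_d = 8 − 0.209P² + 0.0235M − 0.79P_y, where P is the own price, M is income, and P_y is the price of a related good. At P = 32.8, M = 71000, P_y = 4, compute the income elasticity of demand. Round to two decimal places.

Q_d = 8 − 0.209(32.8)² + 0.0235(71000) − 0.79(4) = 8 − 224.8506 + 1668.5 − 3.16 = 1448.4894.
∂Q_d/∂M = +0.0235, so E_I = 0.0235·(71000/1448.4894) ≈ 1.15.
E_I > 1: normal good (luxury).

1.15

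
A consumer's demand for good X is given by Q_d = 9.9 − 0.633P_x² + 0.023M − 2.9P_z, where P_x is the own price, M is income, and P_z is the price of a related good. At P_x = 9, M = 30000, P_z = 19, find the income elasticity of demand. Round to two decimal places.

1.16

Q_d = 9.9 − 0.633(9)² + 0.023(30000) − 2.9(19) = 9.9 − 51.273 + 690 − 55.1 = 593.527.
∂Q_d/∂M = +0.023, so E_I = 0.023·(30000/593.527) ≈ 1.16.
E_I > 1: normal good (luxury).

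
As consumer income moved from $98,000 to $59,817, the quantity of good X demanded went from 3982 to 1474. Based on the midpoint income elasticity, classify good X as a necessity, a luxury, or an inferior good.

%ΔQ = (1474 − 3982)/[(3982+1474)/2] = -2508/2728 ≈ -0.9194.
%ΔY = (59,817 − 98,000)/[(98,000+59,817)/2] = -38183/78908.5 ≈ -0.4839.
E_I = %ΔQ/%ΔY ≈ 1.900.
E_I > 1: normal good (luxury).

luxury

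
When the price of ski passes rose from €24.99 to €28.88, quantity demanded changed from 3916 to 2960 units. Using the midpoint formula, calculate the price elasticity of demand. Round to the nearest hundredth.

-1.93

%ΔQ = (2960 − 3916)/[(3916 + 2960)/2] = -956/3438 ≈ -0.2781.
%Δp = (28.88 − 24.99)/[(24.99 + 28.88)/2] = 3.89/26.935 ≈ 0.1444.
Arc elasticity E = %ΔQ/%Δp ≈ -0.2781/0.1444 ≈ -1.93.
|E| > 1: demand is elastic over this range.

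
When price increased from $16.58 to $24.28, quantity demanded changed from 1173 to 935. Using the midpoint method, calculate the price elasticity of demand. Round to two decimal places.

%ΔQ = (935 − 1173)/[(1173 + 935)/2] = -238/1054 ≈ -0.2258.
%Δp = (24.28 − 16.58)/[(16.58 + 24.28)/2] = 7.7/20.43 ≈ 0.3769.
Arc elasticity E = %ΔQ/%Δp ≈ -0.2258/0.3769 ≈ -0.60.
|E| < 1: demand is inelastic over this range.

-0.60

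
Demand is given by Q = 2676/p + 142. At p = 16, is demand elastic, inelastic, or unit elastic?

inelastic

At p = 16, Q = 309.25.
dQ/dp = −2676/p² = −10.4531.
Point elasticity E = (dQ/dp)·(p/Q) = -10.4531 × 16/309.25 ≈ -0.541.
|E| ≈ 0.541 < 1, so demand is inelastic.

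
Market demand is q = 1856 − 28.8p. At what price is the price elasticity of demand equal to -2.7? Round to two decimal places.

Set −bp/(a − bp) = −2.7 ⇒ bp = 2.7(a − bp) ⇒ bp(1+2.7) = 2.7·a.
p = 2.7·1856/(28.8·3.7) ≈ 47.03.

47.03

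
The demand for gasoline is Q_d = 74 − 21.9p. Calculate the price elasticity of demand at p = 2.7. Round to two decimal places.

At p = 2.7, Q_d = 14.87.
dQ_d/dp = −21.9.
Point elasticity E = (dQ_d/dp)·(p/Q_d) = -21.9 × 2.7/14.87 ≈ -3.98.
|E| > 1, so demand is elastic at this price.

-3.98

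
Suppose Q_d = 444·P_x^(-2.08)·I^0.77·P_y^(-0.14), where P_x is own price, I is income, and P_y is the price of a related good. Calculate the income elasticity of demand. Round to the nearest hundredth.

0.77

For a Cobb–Douglas (constant-elasticity) form Q_d = A·I^α·…, the elasticity with respect to I equals the exponent α at every point.
Here the exponent on I is 0.77, so the income elasticity of demand is 0.77.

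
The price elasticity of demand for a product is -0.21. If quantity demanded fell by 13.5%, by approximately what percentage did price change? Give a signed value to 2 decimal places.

64.29

%ΔQ ≈ E × %ΔP ⇒ %ΔP = %ΔQ / E = (-13.5%)/(-0.21) ≈ 64.29%.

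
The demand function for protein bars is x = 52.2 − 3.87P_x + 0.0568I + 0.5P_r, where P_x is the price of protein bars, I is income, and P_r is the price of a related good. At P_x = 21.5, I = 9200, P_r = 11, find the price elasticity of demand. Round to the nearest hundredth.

Evaluating quantity at (P_x, I, P_r) gives x = 52.2 − 3.87(21.5) + 0.0568(9200) + 0.5(11) = 52.2 − 83.205 + 522.56 + 5.5 = 497.055.
∂x/∂P_x = −3.87, so E_p = (−3.87)·(21.5/497.055) ≈ -0.17.
|E_p| < 1: demand is inelastic.

-0.17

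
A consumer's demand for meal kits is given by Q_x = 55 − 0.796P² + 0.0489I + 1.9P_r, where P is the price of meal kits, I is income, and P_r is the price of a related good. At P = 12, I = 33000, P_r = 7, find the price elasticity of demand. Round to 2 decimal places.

-0.15

First evaluate Q_x: 55 − 0.796(12)² + 0.0489(33000) + 1.9(7) = 55 − 114.624 + 1613.7 + 13.3 = 1567.376.
∂Q_x/∂P = −2·0.796·P = -19.104, so E_p = -19.104·(12/1567.376) ≈ -0.15.
|E_p| < 1: demand is inelastic.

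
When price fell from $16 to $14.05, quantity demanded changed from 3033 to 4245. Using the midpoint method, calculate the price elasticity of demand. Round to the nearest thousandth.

-2.566

%Δq = (4245 − 3033)/[(3033 + 4245)/2] = 1212/3639 ≈ 0.3331.
%Δp = (14.05 − 16)/[(16 + 14.05)/2] = -1.95/15.025 ≈ -0.1298.
Arc elasticity E = %Δq/%Δp ≈ 0.3331/-0.1298 ≈ -2.566.
|E| > 1: demand is elastic over this range.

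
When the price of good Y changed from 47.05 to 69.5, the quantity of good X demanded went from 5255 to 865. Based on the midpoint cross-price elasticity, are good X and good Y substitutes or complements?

complements

%ΔQ_x = (865 − 5255)/[(5255+865)/2] = -4390/3060 ≈ -1.4346.
%ΔP_y = (69.5 − 47.05)/[(47.05+69.5)/2] ≈ 0.3852.
E_xy = -1.4346/0.3852 ≈ -3.724.
E_xy < 0, so the goods are complements.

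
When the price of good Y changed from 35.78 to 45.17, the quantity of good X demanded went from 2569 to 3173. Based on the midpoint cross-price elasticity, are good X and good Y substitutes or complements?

substitutes

%ΔQ_x = (3173 − 2569)/[(2569+3173)/2] = 604/2871 ≈ 0.2104.
%ΔP_y = (45.17 − 35.78)/[(35.78+45.17)/2] ≈ 0.2320.
E_xy = 0.2104/0.2320 ≈ 0.907.
E_xy > 0, so the goods are substitutes.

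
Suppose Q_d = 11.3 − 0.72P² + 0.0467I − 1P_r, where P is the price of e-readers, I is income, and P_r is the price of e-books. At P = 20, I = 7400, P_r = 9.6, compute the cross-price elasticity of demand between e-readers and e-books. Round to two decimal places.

-0.16

Evaluating quantity at (P, I, P_r) gives Q_d = 11.3 − 0.72(20)² + 0.0467(7400) − 1(9.6) = 11.3 − 288 + 345.58 − 9.6 = 59.28.
∂Q_d/∂P_r = −1, so E_xy = -1·(9.6/59.28) ≈ -0.16.
E_xy < 0: the goods are complements.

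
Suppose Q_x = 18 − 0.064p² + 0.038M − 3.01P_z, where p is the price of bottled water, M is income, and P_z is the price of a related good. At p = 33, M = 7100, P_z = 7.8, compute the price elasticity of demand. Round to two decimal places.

Substituting, Q_x = 18 − 0.064(33)² + 0.038(7100) − 3.01(7.8) = 18 − 69.696 + 269.8 − 23.478 = 194.626.
∂Q_x/∂p = −2·0.064·p = -4.224, so E_p = -4.224·(33/194.626) ≈ -0.72.
|E_p| < 1: demand is inelastic.

-0.72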